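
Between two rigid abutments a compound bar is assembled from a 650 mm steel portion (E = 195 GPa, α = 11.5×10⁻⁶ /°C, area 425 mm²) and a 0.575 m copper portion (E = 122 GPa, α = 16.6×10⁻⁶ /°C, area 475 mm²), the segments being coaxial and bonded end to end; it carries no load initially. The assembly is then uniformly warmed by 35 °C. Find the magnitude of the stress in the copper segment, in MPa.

σ ≈ 70.6 MPa (compressive)

Free thermal expansion of the whole bar: Σ αᵢΔT Lᵢ = 11.5×10⁻⁶×35×650 + 16.6×10⁻⁶×35×575 = 0.5957 mm.
Since the ends are fixed, an axial force P builds up, equal in every segment, with P · Σ Lᵢ/(AᵢEᵢ) = δ_free.
Σ Lᵢ/(AᵢEᵢ) = 650/(425×195×10³) + 575/(475×122×10³) = 1.777×10⁻⁵ mm/N.
P = 0.5957 / 1.777×10⁻⁵ = 33530 N = 33.53 kN, compressive.
σ_{copper} = P / A = 33530 / 475 = 70.59 MPa.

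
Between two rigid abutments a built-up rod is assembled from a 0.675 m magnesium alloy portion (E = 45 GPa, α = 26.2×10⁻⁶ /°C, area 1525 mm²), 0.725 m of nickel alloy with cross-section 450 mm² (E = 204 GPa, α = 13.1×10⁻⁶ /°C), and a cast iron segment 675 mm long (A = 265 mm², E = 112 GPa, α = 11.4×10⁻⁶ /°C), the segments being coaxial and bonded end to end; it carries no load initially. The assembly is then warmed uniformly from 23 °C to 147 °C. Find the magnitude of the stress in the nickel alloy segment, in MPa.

With the walls removed the bar would change length by δ_free = Σ αᵢΔT Lᵢ = 26.2×10⁻⁶×124×675 + 13.1×10⁻⁶×124×725 + 11.4×10⁻⁶×124×675 = 4.325 mm.
The rigid supports impose zero overall length change; the single axial force P common to all segments must satisfy P Σ Lᵢ/(AᵢEᵢ) = δ_free.
The series flexibility is Σ Lᵢ/(AᵢEᵢ) = 675/(1525×45×10³) + 725/(450×204×10³) + 675/(265×112×10³) = 4.048×10⁻⁵ mm/N.
So P = 4.325 / 4.048×10⁻⁵ = 106.8 kN, compressive.
σ_{nickel alloy} = P / A = 106800 / 450 = 237.4 MPa.

σ ≈ 237 MPa (compressive)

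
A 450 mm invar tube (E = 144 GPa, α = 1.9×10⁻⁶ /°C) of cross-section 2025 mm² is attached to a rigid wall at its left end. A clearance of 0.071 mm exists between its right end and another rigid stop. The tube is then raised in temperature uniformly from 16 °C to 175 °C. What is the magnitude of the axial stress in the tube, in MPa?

σ ≈ 20.8 MPa (compressive)

Free thermal elongation = αΔT L = 1.9×10⁻⁶ × 159 × 450 = 0.1359 mm.
This exceeds the 0.071 mm gap, so the wall pushes back. The portion of expansion that must be recovered elastically is δ_free − gap = 0.1359 − 0.071 = 0.06494 mm.
That suppressed elongation corresponds to σ = E·Δ/L = 144×10³ × 0.06494/450 = 20.78 MPa.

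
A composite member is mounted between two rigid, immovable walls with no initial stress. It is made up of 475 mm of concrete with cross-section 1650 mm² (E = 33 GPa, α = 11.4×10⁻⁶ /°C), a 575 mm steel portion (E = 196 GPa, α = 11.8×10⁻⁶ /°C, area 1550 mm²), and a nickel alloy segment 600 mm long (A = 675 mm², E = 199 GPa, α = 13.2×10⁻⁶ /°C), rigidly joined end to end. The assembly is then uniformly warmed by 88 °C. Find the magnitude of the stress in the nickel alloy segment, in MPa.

σ ≈ 174 MPa (compressive)

Free thermal expansion of the whole bar: Σ αᵢΔT Lᵢ = 11.4×10⁻⁶×88×475 + 11.8×10⁻⁶×88×575 + 13.2×10⁻⁶×88×600 = 1.771 mm.
Since the ends are fixed, an axial force P builds up, equal in every segment, with P · Σ Lᵢ/(AᵢEᵢ) = δ_free.
The series flexibility is Σ Lᵢ/(AᵢEᵢ) = 475/(1650×33×10³) + 575/(1550×196×10³) + 600/(675×199×10³) = 1.508×10⁻⁵ mm/N.
So P = 1.771 / 1.508×10⁻⁵ = 117.4 kN, compressive.
σ_{nickel alloy} = P / A = 117400 / 675 = 173.9 MPa.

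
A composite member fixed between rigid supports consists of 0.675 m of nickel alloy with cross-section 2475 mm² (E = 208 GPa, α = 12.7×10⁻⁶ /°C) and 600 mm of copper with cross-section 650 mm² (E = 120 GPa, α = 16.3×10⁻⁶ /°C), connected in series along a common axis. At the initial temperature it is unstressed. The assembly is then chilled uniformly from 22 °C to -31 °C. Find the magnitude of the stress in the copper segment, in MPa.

If the supports were absent, the total length change would be Σ αᵢΔT Lᵢ = 12.7×10⁻⁶×53×675 + 16.3×10⁻⁶×53×600 = 0.9727 mm.
Since the ends are fixed, an axial force P builds up, equal in every segment, with P · Σ Lᵢ/(AᵢEᵢ) = δ_free.
Σ Lᵢ/(AᵢEᵢ) = 675/(2475×208×10³) + 600/(650×120×10³) = 9.003×10⁻⁶ mm/N.
P = 0.9727 / 9.003×10⁻⁶ = 108000 N = 108 kN, tensile.
σ_{copper} = P / A = 108000 / 650 = 166.2 MPa.

σ ≈ 166 MPa (tensile)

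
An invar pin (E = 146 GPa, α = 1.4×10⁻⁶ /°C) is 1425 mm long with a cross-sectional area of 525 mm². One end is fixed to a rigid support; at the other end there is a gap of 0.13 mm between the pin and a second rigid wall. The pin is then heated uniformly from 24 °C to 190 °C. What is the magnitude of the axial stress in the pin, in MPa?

Free thermal elongation = αΔT L = 1.4×10⁻⁶ × 166 × 1425 = 0.3312 mm.
This exceeds the 0.13 mm gap, so the wall pushes back. The portion of expansion that must be recovered elastically is δ_free − gap = 0.3312 − 0.13 = 0.2012 mm.
Compatibility: PL/(AE) = 0.2012 mm, so σ = P/A = E × (0.2012/1425) = 20.61 MPa.

σ ≈ 20.6 MPa (compressive)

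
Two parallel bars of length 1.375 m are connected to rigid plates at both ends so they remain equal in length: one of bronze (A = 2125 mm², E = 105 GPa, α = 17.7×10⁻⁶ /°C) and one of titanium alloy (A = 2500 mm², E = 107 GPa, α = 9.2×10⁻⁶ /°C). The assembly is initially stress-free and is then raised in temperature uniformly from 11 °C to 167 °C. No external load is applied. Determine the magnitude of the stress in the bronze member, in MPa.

Equilibrium of a rigid end plate with no external load gives equal and opposite internal forces ±P in the two members. Since α_{bronze} > α_{titanium alloy}, heating drives the bronze into compression and the titanium alloy into tension.
Setting the final lengths equal and cancelling L: (α₁ − α₂)ΔT = P/(A₁E₁) + P/(A₂E₂).
|α₁ − α₂|·ΔT = 8.5×10⁻⁶ × 156 = 0.001326.
1/(A₁E₁) + 1/(A₂E₂) = 1/(2125×105×10³) + 1/(2500×107×10³) = 8.22×10⁻⁹ N⁻¹.
P = 0.001326 / 8.22×10⁻⁹ = 161300 N = 161.3 kN.
σ_{bronze} = P/A₁ = 161300/2125 = 75.91 MPa, compressive.

σ ≈ 75.9 MPa (compressive)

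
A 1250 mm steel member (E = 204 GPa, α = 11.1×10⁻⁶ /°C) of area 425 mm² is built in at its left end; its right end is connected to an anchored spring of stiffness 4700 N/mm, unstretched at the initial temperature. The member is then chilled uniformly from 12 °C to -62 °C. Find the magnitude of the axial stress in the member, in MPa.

Free thermal contraction: δ_free = αΔT L = 11.1×10⁻⁶ × 74 × 1250 = 1.027 mm.
Let P be the tensile force in the spring. The member extends elastically by PL/(AE) and the spring stretches by P/k; together these equal δ_free.
P [ L/(AE) + 1/k ] = δ_free → P [ 1250/(425×204×10³) + 1/(4700) ] = 1.027.
P = 1.027 / 0.0002272 = 4519 N.
σ = P/A = 4519/425 = 10.63 MPa.

σ ≈ 10.6 MPa (tensile)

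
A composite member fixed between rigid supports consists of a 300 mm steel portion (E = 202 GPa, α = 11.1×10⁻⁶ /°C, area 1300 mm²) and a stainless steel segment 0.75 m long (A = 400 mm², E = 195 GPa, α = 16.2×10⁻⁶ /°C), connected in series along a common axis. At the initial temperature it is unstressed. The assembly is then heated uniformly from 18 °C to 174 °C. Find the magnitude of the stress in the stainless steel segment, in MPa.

With the walls removed the bar would change length by δ_free = Σ αᵢΔT Lᵢ = 11.1×10⁻⁶×156×300 + 16.2×10⁻⁶×156×750 = 2.415 mm.
The rigid supports impose zero overall length change; the single axial force P common to all segments must satisfy P Σ Lᵢ/(AᵢEᵢ) = δ_free.
Σ Lᵢ/(AᵢEᵢ) = 300/(1300×202×10³) + 750/(400×195×10³) = 1.076×10⁻⁵ mm/N.
Hence P = δ_free / Σ(L/AE) = 2.415/1.076×10⁻⁵ = 224.5 kN (compressive).
σ_{stainless steel} = P / A = 224500 / 400 = 561.2 MPa.

σ ≈ 561 MPa (compressive)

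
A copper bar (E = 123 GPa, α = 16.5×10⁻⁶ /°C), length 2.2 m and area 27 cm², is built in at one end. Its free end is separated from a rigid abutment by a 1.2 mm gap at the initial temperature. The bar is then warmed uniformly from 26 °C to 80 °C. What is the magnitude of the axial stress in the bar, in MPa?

If the wall were absent the bar would grow by αΔT L = 16.5×10⁻⁶ × 54 × 2200 = 1.96 mm.
This exceeds the 1.2 mm gap, so the wall pushes back. The portion of expansion that must be recovered elastically is δ_free − gap = 1.96 − 1.2 = 0.7602 mm.
So σ = E(δ_free − g)/L = 123×10³ × 0.7602/2200 = 42.5 MPa.

σ ≈ 42.5 MPa (compressive)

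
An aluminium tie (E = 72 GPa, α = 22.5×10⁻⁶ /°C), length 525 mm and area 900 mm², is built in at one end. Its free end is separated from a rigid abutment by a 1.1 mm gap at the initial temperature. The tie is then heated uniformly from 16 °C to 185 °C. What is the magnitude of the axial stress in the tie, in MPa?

If the wall were absent the tie would grow by αΔT L = 22.5×10⁻⁶ × 169 × 525 = 1.996 mm.
The gap closes (δ_free > 1.1 mm) and the wall then resists a further 1.996 − 1.1 = 0.8963 mm of expansion.
So σ = E(δ_free − g)/L = 72×10³ × 0.8963/525 = 122.9 MPa.

σ ≈ 123 MPa (compressive)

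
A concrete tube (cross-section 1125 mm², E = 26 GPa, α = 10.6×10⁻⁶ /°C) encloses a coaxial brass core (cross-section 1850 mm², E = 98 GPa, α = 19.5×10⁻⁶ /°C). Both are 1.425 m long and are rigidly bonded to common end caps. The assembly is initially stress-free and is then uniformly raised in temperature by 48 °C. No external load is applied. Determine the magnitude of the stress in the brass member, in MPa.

Equilibrium of a rigid end plate with no external load gives equal and opposite internal forces ±P in the two members. Since α_{brass} > α_{concrete}, heating drives the brass into compression and the concrete into tension.
Compatibility of the two members (thermal + elastic change equal): (α₁ − α₂)ΔT = P·[1/(A₁E₁) + 1/(A₂E₂)].
|α₁ − α₂|·ΔT = 8.9×10⁻⁶ × 48 = 0.0004272.
1/(A₁E₁) + 1/(A₂E₂) = 1/(1125×26×10³) + 1/(1850×98×10³) = 3.97×10⁻⁸ N⁻¹.
So P = 0.0004272 / 3.97×10⁻⁸ = 10.76 kN.
σ_{brass} = P/A₂ = 10760/1850 = 5.816 MPa, compressive.

σ ≈ 5.82 MPa (compressive)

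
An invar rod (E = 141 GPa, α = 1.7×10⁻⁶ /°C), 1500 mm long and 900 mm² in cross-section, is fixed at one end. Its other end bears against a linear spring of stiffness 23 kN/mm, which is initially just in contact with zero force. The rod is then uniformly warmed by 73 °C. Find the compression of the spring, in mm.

If the spring were absent the rod would lengthen by αΔT L = 1.7×10⁻⁶ × 73 × 1500 = 0.1861 mm.
Let P be the compressive force at the spring. The rod shortens elastically by PL/(AE) and the spring compresses by P/k; together these equal δ_free.
P [ L/(AE) + 1/k ] = δ_free → P [ 1500/(900×141×10³) + 1/(23×10³) ] = 0.1861.
P = 0.1861 / 5.53×10⁻⁵ = 3366 N.
Spring compression = P/k = 3366/(23×10³) = 0.1464 mm.

δ ≈ 0.146 mm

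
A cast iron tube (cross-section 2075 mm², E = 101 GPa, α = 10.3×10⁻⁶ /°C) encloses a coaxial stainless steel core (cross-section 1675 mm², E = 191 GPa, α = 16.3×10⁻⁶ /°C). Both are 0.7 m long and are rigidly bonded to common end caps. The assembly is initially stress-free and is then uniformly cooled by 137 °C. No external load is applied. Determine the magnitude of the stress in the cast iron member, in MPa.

The stainless steel has the larger α, so on cooling it would change length more than the cast iron if both were free. The rigid plates force a common final length, so the stainless steel is put into tension and the cast iron into compression, with equal and opposite forces P (no external load).
Equating the net (thermal + elastic) strains gives |α₁ − α₂|·ΔT = P·[1/(A₁E₁) + 1/(A₂E₂)].
|α₁ − α₂|·ΔT = 6×10⁻⁶ × 137 = 0.000822.
1/(A₁E₁) + 1/(A₂E₂) = 1/(2075×101×10³) + 1/(1675×191×10³) = 7.897×10⁻⁹ N⁻¹.
P = 0.000822 / 7.897×10⁻⁹ = 104100 N = 104.1 kN.
σ_{cast iron} = P/A₁ = 104100/2075 = 50.16 MPa, compressive.

σ ≈ 50.2 MPa (compressive)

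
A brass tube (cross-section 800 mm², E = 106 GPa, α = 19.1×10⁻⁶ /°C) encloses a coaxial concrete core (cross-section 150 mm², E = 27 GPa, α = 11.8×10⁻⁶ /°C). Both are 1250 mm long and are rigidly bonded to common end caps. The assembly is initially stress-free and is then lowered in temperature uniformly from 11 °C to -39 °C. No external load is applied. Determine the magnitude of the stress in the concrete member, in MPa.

Equilibrium of a rigid end plate with no external load gives equal and opposite internal forces ±P in the two members. Since α_{brass} > α_{concrete}, cooling drives the brass into tension and the concrete into compression.
Setting the final lengths equal and cancelling L: (α₁ − α₂)ΔT = P/(A₁E₁) + P/(A₂E₂).
|α₁ − α₂|·ΔT = 7.3×10⁻⁶ × 50 = 0.000365.
1/(A₁E₁) + 1/(A₂E₂) = 1/(800×106×10³) + 1/(150×27×10³) = 2.587×10⁻⁷ N⁻¹.
P = 0.000365 / 2.587×10⁻⁷ = 1411 N = 1.411 kN.
σ_{concrete} = P/A₂ = 1411/150 = 9.406 MPa, compressive.

σ ≈ 9.41 MPa (compressive)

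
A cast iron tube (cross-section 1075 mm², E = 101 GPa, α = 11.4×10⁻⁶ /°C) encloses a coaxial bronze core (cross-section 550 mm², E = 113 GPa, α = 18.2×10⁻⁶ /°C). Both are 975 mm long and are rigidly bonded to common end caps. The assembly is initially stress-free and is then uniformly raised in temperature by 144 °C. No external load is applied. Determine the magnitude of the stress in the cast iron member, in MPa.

σ ≈ 36 MPa (tensile)

Equilibrium of a rigid end plate with no external load gives equal and opposite internal forces ±P in the two members. Since α_{bronze} > α_{cast iron}, heating drives the bronze into compression and the cast iron into tension.
Equating the net (thermal + elastic) strains gives |α₁ − α₂|·ΔT = P·[1/(A₁E₁) + 1/(A₂E₂)].
|α₁ − α₂|·ΔT = 6.8×10⁻⁶ × 144 = 0.0009792.
1/(A₁E₁) + 1/(A₂E₂) = 1/(1075×101×10³) + 1/(550×113×10³) = 2.53×10⁻⁸ N⁻¹.
P = 0.0009792 / 2.53×10⁻⁸ = 38700 N = 38.7 kN.
σ_{cast iron} = P/A₁ = 38700/1075 = 36 MPa, tensile.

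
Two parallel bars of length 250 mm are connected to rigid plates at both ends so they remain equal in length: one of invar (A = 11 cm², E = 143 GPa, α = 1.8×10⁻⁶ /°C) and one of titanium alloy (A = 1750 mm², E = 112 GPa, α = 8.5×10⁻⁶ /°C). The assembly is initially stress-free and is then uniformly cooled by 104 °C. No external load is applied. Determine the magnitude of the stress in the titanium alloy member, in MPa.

The titanium alloy has the larger α, so on cooling it would change length more than the invar if both were free. The rigid plates force a common final length, so the titanium alloy is put into tension and the invar into compression, with equal and opposite forces P (no external load).
Compatibility of the two members (thermal + elastic change equal): (α₁ − α₂)ΔT = P·[1/(A₁E₁) + 1/(A₂E₂)].
|α₁ − α₂|·ΔT = 6.7×10⁻⁶ × 104 = 0.0006968.
1/(A₁E₁) + 1/(A₂E₂) = 1/(1100×143×10³) + 1/(1750×112×10³) = 1.146×10⁻⁸ N⁻¹.
So P = 0.0006968 / 1.146×10⁻⁸ = 60.81 kN.
σ_{titanium alloy} = P/A₂ = 60810/1750 = 34.75 MPa, tensile.

σ ≈ 34.7 MPa (tensile)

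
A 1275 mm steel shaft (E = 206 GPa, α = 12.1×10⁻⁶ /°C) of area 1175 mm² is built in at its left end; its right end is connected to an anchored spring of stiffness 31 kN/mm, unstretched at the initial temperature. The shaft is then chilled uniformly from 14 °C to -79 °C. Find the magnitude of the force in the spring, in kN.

P ≈ 38.2 kN

Free thermal contraction: δ_free = αΔT L = 12.1×10⁻⁶ × 93 × 1275 = 1.435 mm.
With a force P in the spring, the elastic change of the shaft is PL/(AE) and that of the spring is P/k; compatibility requires their sum to equal δ_free.
So P = δ_free / [L/(AE) + 1/k] = 1.435 / [ 1275/(1175×206×10³) + 1/(31×10³) ].
P = 1.435 / 3.753×10⁻⁵ = 38230 N.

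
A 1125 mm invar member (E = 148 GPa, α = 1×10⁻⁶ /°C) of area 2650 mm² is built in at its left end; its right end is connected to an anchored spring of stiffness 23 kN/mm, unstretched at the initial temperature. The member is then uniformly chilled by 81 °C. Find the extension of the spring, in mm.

δ ≈ 0.0855 mm

Free thermal contraction: δ_free = αΔT L = 1×10⁻⁶ × 81 × 1125 = 0.09112 mm.
With a force P in the spring, the elastic change of the member is PL/(AE) and that of the spring is P/k; compatibility requires their sum to equal δ_free.
So P = δ_free / [L/(AE) + 1/k] = 0.09112 / [ 1125/(2650×148×10³) + 1/(23×10³) ].
P = 0.09112 / 4.635×10⁻⁵ = 1966 N.
Spring extension = P/k = 1966/(23×10³) = 0.08549 mm.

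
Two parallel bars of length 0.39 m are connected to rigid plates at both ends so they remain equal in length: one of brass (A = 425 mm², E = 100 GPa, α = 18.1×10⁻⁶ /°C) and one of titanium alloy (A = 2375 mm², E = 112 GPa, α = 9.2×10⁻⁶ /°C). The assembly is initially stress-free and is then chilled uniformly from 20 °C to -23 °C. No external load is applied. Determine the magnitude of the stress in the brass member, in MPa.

Equilibrium of a rigid end plate with no external load gives equal and opposite internal forces ±P in the two members. Since α_{brass} > α_{titanium alloy}, cooling drives the brass into tension and the titanium alloy into compression.
Setting the final lengths equal and cancelling L: (α₁ − α₂)ΔT = P/(A₁E₁) + P/(A₂E₂).
|α₁ − α₂|·ΔT = 8.9×10⁻⁶ × 43 = 0.0003827.
1/(A₁E₁) + 1/(A₂E₂) = 1/(425×100×10³) + 1/(2375×112×10³) = 2.729×10⁻⁸ N⁻¹.
P = 0.0003827 / 2.729×10⁻⁸ = 14020 N = 14.02 kN.
σ_{brass} = P/A₁ = 14020/425 = 33 MPa, tensile.

σ ≈ 33 MPa (tensile)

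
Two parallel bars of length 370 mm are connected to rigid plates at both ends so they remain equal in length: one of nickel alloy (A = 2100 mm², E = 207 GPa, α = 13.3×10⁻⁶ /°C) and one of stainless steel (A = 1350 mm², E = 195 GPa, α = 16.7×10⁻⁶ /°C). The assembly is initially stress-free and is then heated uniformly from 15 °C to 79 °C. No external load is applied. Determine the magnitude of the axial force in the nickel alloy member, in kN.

The stainless steel has the larger α, so on heating it would change length more than the nickel alloy if both were free. The rigid plates force a common final length, so the stainless steel is put into compression and the nickel alloy into tension, with equal and opposite forces P (no external load).
Compatibility of the two members (thermal + elastic change equal): (α₁ − α₂)ΔT = P·[1/(A₁E₁) + 1/(A₂E₂)].
|α₁ − α₂|·ΔT = 3.4×10⁻⁶ × 64 = 0.0002176.
1/(A₁E₁) + 1/(A₂E₂) = 1/(2100×207×10³) + 1/(1350×195×10³) = 6.099×10⁻⁹ N⁻¹.
So P = 0.0002176 / 6.099×10⁻⁹ = 35.68 kN.

P ≈ 35.7 kN (tensile in the nickel alloy)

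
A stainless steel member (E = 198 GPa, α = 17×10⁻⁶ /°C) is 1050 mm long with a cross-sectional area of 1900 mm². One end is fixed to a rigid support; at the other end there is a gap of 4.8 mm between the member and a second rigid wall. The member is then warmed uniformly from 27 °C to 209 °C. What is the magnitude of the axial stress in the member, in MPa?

σ ≈ 0 MPa

If the wall were absent the member would grow by αΔT L = 17×10⁻⁶ × 182 × 1050 = 3.249 mm.
This is smaller than the 4.8 mm clearance, so the member expands freely without reaching the stop — the stress is zero.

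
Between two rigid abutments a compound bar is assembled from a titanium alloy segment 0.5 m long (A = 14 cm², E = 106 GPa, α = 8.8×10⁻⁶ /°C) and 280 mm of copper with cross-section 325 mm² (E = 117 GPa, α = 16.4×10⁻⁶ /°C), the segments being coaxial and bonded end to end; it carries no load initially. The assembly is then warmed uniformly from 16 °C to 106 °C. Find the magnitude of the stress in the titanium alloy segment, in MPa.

σ ≈ 53.9 MPa (compressive)

Free thermal expansion of the whole bar: Σ αᵢΔT Lᵢ = 8.8×10⁻⁶×90×500 + 16.4×10⁻⁶×90×280 = 0.8093 mm.
The rigid supports impose zero overall length change; the single axial force P common to all segments must satisfy P Σ Lᵢ/(AᵢEᵢ) = δ_free.
The series flexibility is Σ Lᵢ/(AᵢEᵢ) = 500/(1400×106×10³) + 280/(325×117×10³) = 1.073×10⁻⁵ mm/N.
So P = 0.8093 / 1.073×10⁻⁵ = 75.4 kN, compressive.
σ_{titanium alloy} = P / A = 75400 / 1400 = 53.86 MPa.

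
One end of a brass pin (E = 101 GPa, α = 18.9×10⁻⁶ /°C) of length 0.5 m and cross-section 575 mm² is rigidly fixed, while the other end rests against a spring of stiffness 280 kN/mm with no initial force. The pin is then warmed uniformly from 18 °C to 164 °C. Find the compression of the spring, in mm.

δ ≈ 0.405 mm

If the spring were absent the pin would lengthen by αΔT L = 18.9×10⁻⁶ × 146 × 500 = 1.38 mm.
With a force P in the spring, the elastic change of the pin is PL/(AE) and that of the spring is P/k; compatibility requires their sum to equal δ_free.
P [ L/(AE) + 1/k ] = δ_free → P [ 500/(575×101×10³) + 1/(280×10³) ] = 1.38.
P = 1.38 / 1.218×10⁻⁵ = 113300 N.
Spring compression = P/k = 113300/(280×10³) = 0.4045 mm.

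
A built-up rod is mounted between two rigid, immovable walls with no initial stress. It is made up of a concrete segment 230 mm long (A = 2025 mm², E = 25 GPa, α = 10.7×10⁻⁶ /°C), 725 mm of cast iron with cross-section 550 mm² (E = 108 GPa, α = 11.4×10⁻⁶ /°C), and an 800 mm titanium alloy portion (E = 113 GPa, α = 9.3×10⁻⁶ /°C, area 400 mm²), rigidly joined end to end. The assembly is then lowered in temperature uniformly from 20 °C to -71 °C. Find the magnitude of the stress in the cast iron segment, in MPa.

σ ≈ 87.3 MPa (tensile)

With the walls removed the bar would change length by δ_free = Σ αᵢΔT Lᵢ = 10.7×10⁻⁶×91×230 + 11.4×10⁻⁶×91×725 + 9.3×10⁻⁶×91×800 = 1.653 mm.
The walls prevent any net length change, so an axial force P (same in every segment) develops. Compatibility: P · Σ Lᵢ/(AᵢEᵢ) = δ_free.
The series flexibility is Σ Lᵢ/(AᵢEᵢ) = 230/(2025×25×10³) + 725/(550×108×10³) + 800/(400×113×10³) = 3.445×10⁻⁵ mm/N.
So P = 1.653 / 3.445×10⁻⁵ = 47.99 kN, tensile.
σ_{cast iron} = P / A = 47990 / 550 = 87.25 MPa.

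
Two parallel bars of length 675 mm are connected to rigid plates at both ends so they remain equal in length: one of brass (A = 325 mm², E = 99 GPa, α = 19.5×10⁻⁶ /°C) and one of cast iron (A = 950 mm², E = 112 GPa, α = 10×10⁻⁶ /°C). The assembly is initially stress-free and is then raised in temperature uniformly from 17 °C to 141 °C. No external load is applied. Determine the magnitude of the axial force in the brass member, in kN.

P ≈ 29.1 kN (compressive in the brass)

The brass has the larger α, so on heating it would change length more than the cast iron if both were free. The rigid plates force a common final length, so the brass is put into compression and the cast iron into tension, with equal and opposite forces P (no external load).
Compatibility of the two members (thermal + elastic change equal): (α₁ − α₂)ΔT = P·[1/(A₁E₁) + 1/(A₂E₂)].
|α₁ − α₂|·ΔT = 9.5×10⁻⁶ × 124 = 0.001178.
1/(A₁E₁) + 1/(A₂E₂) = 1/(325×99×10³) + 1/(950×112×10³) = 4.048×10⁻⁸ N⁻¹.
So P = 0.001178 / 4.048×10⁻⁸ = 29.1 kN.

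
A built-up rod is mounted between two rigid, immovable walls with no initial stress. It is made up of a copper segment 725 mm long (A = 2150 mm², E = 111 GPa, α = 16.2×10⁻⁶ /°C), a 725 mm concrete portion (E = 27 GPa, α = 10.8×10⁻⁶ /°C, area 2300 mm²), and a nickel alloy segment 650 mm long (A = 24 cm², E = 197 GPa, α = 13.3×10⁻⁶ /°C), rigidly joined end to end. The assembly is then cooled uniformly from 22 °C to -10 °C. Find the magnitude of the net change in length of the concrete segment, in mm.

|ΔL| ≈ 0.405 mm

If the supports were absent, the total length change would be Σ αᵢΔT Lᵢ = 16.2×10⁻⁶×32×725 + 10.8×10⁻⁶×32×725 + 13.3×10⁻⁶×32×650 = 0.903 mm.
Since the ends are fixed, an axial force P builds up, equal in every segment, with P · Σ Lᵢ/(AᵢEᵢ) = δ_free.
Σ Lᵢ/(AᵢEᵢ) = 725/(2150×111×10³) + 725/(2300×27×10³) + 650/(2400×197×10³) = 1.609×10⁻⁵ mm/N.
So P = 0.903 / 1.609×10⁻⁵ = 56.13 kN, tensile.
For the concrete segment, free thermal change = 10.8×10⁻⁶×32×725 = 0.2506 mm and elastic change from P = 56130×725/(2300×27×10³) = 0.6553 mm; these oppose, so the net change is 0.405 mm (segment lengthens).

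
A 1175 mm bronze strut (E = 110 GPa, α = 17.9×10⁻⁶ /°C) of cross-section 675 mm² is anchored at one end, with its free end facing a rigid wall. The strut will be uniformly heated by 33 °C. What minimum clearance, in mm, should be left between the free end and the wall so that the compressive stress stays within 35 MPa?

g ≈ 0.32 mm

With no wall the strut would lengthen by αΔT L = 17.9×10⁻⁶ × 33 × 1175 = 0.6941 mm.
A stress of 35 MPa corresponds to the wall pushing the strut back by σL/E = 35×1175/(110×10³) = 0.3739 mm.
The gap must absorb the remainder: g_min = 0.6941 − 0.3739 = 0.3202 mm.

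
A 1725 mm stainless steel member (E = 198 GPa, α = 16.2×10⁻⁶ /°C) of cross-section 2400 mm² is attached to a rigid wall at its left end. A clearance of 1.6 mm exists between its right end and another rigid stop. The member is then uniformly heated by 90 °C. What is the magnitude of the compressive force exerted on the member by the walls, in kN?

P ≈ 252 kN

Unrestrained expansion: δ_free = αΔT L = 16.2×10⁻⁶ × 90 × 1725 = 2.515 mm.
The gap closes (δ_free > 1.6 mm) and the wall then resists a further 2.515 − 1.6 = 0.915 mm of expansion.
Compatibility: PL/(AE) = 0.915 mm, so σ = P/A = E × (0.915/1725) = 105 MPa.
P = σA = 105 × 2400 = 252.1 kN.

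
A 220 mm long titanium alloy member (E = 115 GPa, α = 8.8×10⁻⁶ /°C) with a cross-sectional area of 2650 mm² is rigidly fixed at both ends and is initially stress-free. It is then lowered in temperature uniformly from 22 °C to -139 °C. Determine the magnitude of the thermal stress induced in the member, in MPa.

σ ≈ 163 MPa (tensile)

Because both ends are immovable the net strain is zero, and the suppressed thermal strain is αΔT = 8.8×10⁻⁶ × 161 = 1416.8×10⁻⁶.
σ = EαΔT = 115×10³ × 8.8×10⁻⁶ × 161 = 162.9 MPa (tensile; the member is trying to contract).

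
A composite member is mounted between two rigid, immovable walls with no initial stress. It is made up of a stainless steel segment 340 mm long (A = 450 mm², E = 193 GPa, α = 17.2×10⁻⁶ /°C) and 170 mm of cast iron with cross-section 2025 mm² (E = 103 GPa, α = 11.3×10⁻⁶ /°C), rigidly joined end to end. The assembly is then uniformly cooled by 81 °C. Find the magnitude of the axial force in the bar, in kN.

If the supports were absent, the total length change would be Σ αᵢΔT Lᵢ = 17.2×10⁻⁶×81×340 + 11.3×10⁻⁶×81×170 = 0.6293 mm.
The walls prevent any net length change, so an axial force P (same in every segment) develops. Compatibility: P · Σ Lᵢ/(AᵢEᵢ) = δ_free.
Σ Lᵢ/(AᵢEᵢ) = 340/(450×193×10³) + 170/(2025×103×10³) = 4.73×10⁻⁶ mm/N.
P = 0.6293 / 4.73×10⁻⁶ = 133000 N = 133 kN, tensile.

P ≈ 133 kN (tensile)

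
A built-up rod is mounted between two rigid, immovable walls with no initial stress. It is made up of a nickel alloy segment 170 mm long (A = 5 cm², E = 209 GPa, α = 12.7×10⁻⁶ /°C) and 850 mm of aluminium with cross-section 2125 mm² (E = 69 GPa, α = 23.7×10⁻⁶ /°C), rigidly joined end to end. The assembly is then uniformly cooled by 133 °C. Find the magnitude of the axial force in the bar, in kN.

Free thermal contraction of the whole bar: Σ αᵢΔT Lᵢ = 12.7×10⁻⁶×133×170 + 23.7×10⁻⁶×133×850 = 2.966 mm.
The rigid supports impose zero overall length change; the single axial force P common to all segments must satisfy P Σ Lᵢ/(AᵢEᵢ) = δ_free.
Σ Lᵢ/(AᵢEᵢ) = 170/(500×209×10³) + 850/(2125×69×10³) = 7.424×10⁻⁶ mm/N.
P = 2.966 / 7.424×10⁻⁶ = 399600 N = 399.6 kN, tensile.

P ≈ 400 kN (tensile)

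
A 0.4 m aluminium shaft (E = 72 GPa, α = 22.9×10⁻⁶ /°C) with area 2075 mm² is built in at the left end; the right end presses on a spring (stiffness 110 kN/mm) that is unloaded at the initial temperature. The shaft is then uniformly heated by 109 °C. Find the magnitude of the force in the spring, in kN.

Free thermal expansion: δ_free = αΔT L = 22.9×10⁻⁶ × 109 × 400 = 0.9984 mm.
With a force P in the spring, the elastic change of the shaft is PL/(AE) and that of the spring is P/k; compatibility requires their sum to equal δ_free.
P [ L/(AE) + 1/k ] = δ_free → P [ 400/(2075×72×10³) + 1/(110×10³) ] = 0.9984.
P = 0.9984 / 1.177×10⁻⁵ = 84840 N.

P ≈ 84.8 kN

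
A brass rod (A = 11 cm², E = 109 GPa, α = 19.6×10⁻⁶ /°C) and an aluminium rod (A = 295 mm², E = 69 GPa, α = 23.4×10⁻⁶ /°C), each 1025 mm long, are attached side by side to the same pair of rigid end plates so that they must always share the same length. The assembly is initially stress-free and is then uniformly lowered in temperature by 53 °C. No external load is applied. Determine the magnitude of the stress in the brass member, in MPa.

σ ≈ 3.19 MPa (compressive)

Equilibrium of a rigid end plate with no external load gives equal and opposite internal forces ±P in the two members. Since α_{aluminium} > α_{brass}, cooling drives the aluminium into tension and the brass into compression.
Equating the net (thermal + elastic) strains gives |α₁ − α₂|·ΔT = P·[1/(A₁E₁) + 1/(A₂E₂)].
|α₁ − α₂|·ΔT = 3.8×10⁻⁶ × 53 = 0.0002014.
1/(A₁E₁) + 1/(A₂E₂) = 1/(1100×109×10³) + 1/(295×69×10³) = 5.747×10⁻⁸ N⁻¹.
So P = 0.0002014 / 5.747×10⁻⁸ = 3.505 kN.
σ_{brass} = P/A₁ = 3505/1100 = 3.186 MPa, compressive.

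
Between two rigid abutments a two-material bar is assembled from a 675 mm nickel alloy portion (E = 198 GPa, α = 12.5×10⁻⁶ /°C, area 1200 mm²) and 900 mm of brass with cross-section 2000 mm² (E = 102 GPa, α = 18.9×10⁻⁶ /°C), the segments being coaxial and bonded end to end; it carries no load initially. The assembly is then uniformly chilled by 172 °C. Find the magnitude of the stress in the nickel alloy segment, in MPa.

Free thermal contraction of the whole bar: Σ αᵢΔT Lᵢ = 12.5×10⁻⁶×172×675 + 18.9×10⁻⁶×172×900 = 4.377 mm.
The rigid supports impose zero overall length change; the single axial force P common to all segments must satisfy P Σ Lᵢ/(AᵢEᵢ) = δ_free.
Σ Lᵢ/(AᵢEᵢ) = 675/(1200×198×10³) + 900/(2000×102×10³) = 7.253×10⁻⁶ mm/N.
Hence P = δ_free / Σ(L/AE) = 4.377/7.253×10⁻⁶ = 603.5 kN (tensile).
σ_{nickel alloy} = P / A = 603500 / 1200 = 502.9 MPa.

σ ≈ 503 MPa (tensile)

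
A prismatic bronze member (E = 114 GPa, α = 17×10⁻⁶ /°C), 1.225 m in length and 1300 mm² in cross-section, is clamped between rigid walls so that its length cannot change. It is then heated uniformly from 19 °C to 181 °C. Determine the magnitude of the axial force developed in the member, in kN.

P ≈ 408 kN (compressive)

The ends cannot move, so σ = EαΔT = 114×10³ × 17×10⁻⁶ × 162 = 314 MPa.
Then P = σA = 314 × 1300 mm² = 408.1 kN, compressive.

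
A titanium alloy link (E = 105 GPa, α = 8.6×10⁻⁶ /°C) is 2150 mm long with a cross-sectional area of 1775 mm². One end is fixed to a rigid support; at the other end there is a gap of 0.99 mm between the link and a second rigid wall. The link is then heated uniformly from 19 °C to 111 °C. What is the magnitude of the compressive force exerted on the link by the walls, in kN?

P ≈ 61.6 kN

If the wall were absent the link would grow by αΔT L = 8.6×10⁻⁶ × 92 × 2150 = 1.701 mm.
This exceeds the 0.99 mm gap, so the wall pushes back. The portion of expansion that must be recovered elastically is δ_free − gap = 1.701 − 0.99 = 0.7111 mm.
So σ = E(δ_free − g)/L = 105×10³ × 0.7111/2150 = 34.73 MPa.
P = σA = 34.73 × 1775 = 61.64 kN.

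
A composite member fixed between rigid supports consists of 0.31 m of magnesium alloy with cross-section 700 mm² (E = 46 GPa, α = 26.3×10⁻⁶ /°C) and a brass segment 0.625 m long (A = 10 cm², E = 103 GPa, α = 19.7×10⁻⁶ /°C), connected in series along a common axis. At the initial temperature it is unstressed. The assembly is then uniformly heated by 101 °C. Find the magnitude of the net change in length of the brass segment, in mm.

Free thermal expansion of the whole bar: Σ αᵢΔT Lᵢ = 26.3×10⁻⁶×101×310 + 19.7×10⁻⁶×101×625 = 2.067 mm.
Since the ends are fixed, an axial force P builds up, equal in every segment, with P · Σ Lᵢ/(AᵢEᵢ) = δ_free.
Σ Lᵢ/(AᵢEᵢ) = 310/(700×46×10³) + 625/(1000×103×10³) = 1.57×10⁻⁵ mm/N.
So P = 2.067 / 1.57×10⁻⁵ = 131.7 kN, compressive.
For the brass segment, free thermal change = 19.7×10⁻⁶×101×625 = 1.244 mm and elastic change from P = 131700×625/(1000×103×10³) = 0.7991 mm; these oppose, so the net change is 0.444 mm (segment lengthens).

|ΔL| ≈ 0.444 mm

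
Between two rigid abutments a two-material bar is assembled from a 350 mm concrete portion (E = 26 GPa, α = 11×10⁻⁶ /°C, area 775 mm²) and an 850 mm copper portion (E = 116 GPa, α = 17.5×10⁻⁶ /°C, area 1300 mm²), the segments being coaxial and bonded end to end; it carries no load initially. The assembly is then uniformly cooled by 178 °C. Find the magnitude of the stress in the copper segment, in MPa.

σ ≈ 111 MPa (tensile)

Free thermal contraction of the whole bar: Σ αᵢΔT Lᵢ = 11×10⁻⁶×178×350 + 17.5×10⁻⁶×178×850 = 3.333 mm.
Since the ends are fixed, an axial force P builds up, equal in every segment, with P · Σ Lᵢ/(AᵢEᵢ) = δ_free.
Σ Lᵢ/(AᵢEᵢ) = 350/(775×26×10³) + 850/(1300×116×10³) = 2.301×10⁻⁵ mm/N.
So P = 3.333 / 2.301×10⁻⁵ = 144.9 kN, tensile.
σ_{copper} = P / A = 144900 / 1300 = 111.4 MPa.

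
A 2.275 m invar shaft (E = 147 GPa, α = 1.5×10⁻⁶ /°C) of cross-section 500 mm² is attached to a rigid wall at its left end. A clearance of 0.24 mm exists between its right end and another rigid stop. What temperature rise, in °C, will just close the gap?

ΔT ≈ 70.3 °C

The gap closes when αΔT L = 0.24 mm, since the shaft is still unstressed at that instant.
ΔT = 0.24 / (1.5×10⁻⁶ × 2275) = 70.33 °C.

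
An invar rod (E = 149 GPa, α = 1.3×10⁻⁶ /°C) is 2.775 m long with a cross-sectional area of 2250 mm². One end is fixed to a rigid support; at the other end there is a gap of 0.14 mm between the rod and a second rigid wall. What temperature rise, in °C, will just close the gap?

ΔT ≈ 38.8 °C

The gap closes when αΔT L = 0.14 mm, since the rod is still unstressed at that instant.
So ΔT = g/(αL) = 0.14/(1.3×10⁻⁶ × 2775) = 38.81 °C.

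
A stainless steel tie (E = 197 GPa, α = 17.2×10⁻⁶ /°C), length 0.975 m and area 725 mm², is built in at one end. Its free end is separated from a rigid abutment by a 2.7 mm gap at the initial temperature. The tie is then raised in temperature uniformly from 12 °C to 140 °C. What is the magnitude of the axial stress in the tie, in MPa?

σ ≈ 0 MPa

Unrestrained expansion: δ_free = αΔT L = 17.2×10⁻⁶ × 128 × 975 = 2.147 mm.
This is smaller than the 2.7 mm clearance, so the tie expands freely without reaching the stop — the stress is zero.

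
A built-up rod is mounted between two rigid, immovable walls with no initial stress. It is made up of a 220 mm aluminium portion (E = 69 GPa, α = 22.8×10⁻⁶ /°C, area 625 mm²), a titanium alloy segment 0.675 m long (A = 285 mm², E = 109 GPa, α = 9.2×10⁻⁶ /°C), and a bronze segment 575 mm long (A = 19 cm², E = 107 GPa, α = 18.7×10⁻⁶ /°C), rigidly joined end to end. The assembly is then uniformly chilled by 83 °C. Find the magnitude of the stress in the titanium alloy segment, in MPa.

σ ≈ 216 MPa (tensile)

Free thermal contraction of the whole bar: Σ αᵢΔT Lᵢ = 22.8×10⁻⁶×83×220 + 9.2×10⁻⁶×83×675 + 18.7×10⁻⁶×83×575 = 1.824 mm.
The walls prevent any net length change, so an axial force P (same in every segment) develops. Compatibility: P · Σ Lᵢ/(AᵢEᵢ) = δ_free.
The series flexibility is Σ Lᵢ/(AᵢEᵢ) = 220/(625×69×10³) + 675/(285×109×10³) + 575/(1900×107×10³) = 2.966×10⁻⁵ mm/N.
Hence P = δ_free / Σ(L/AE) = 1.824/2.966×10⁻⁵ = 61.51 kN (tensile).
σ_{titanium alloy} = P / A = 61510 / 285 = 215.8 MPa.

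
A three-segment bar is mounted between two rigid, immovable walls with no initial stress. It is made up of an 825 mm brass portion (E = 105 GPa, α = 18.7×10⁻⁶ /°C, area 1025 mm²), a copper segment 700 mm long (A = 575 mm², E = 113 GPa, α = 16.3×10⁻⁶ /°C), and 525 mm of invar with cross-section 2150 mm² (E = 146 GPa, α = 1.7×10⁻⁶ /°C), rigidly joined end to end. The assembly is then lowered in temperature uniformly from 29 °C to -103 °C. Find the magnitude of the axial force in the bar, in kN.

P ≈ 182 kN (tensile)

With the walls removed the bar would change length by δ_free = Σ αᵢΔT Lᵢ = 18.7×10⁻⁶×132×825 + 16.3×10⁻⁶×132×700 + 1.7×10⁻⁶×132×525 = 3.66 mm.
The walls prevent any net length change, so an axial force P (same in every segment) develops. Compatibility: P · Σ Lᵢ/(AᵢEᵢ) = δ_free.
The series flexibility is Σ Lᵢ/(AᵢEᵢ) = 825/(1025×105×10³) + 700/(575×113×10³) + 525/(2150×146×10³) = 2.011×10⁻⁵ mm/N.
P = 3.66 / 2.011×10⁻⁵ = 182000 N = 182 kN, tensile.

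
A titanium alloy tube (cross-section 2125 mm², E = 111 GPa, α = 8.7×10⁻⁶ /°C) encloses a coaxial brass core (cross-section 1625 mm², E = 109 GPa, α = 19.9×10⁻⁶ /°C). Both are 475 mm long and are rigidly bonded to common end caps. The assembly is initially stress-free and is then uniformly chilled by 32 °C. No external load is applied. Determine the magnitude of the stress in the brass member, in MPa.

Both members must finish at the same length. With the larger α, the brass tends to over-contract; the plates restrain it, putting the brass in tension and the titanium alloy in compression. With no external load the two internal forces are equal and opposite, magnitude P.
Equating the net (thermal + elastic) strains gives |α₁ − α₂|·ΔT = P·[1/(A₁E₁) + 1/(A₂E₂)].
|α₁ − α₂|·ΔT = 11.2×10⁻⁶ × 32 = 0.0003584.
1/(A₁E₁) + 1/(A₂E₂) = 1/(2125×111×10³) + 1/(1625×109×10³) = 9.885×10⁻⁹ N⁻¹.
P = 0.0003584 / 9.885×10⁻⁹ = 36260 N = 36.26 kN.
σ_{brass} = P/A₂ = 36260/1625 = 22.31 MPa, tensile.

σ ≈ 22.3 MPa (tensile)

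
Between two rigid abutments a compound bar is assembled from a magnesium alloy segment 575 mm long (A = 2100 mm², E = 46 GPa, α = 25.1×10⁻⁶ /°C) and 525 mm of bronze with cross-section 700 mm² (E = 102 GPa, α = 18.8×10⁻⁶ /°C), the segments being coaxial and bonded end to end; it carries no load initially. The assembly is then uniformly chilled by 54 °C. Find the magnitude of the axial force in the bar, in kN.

With the walls removed the bar would change length by δ_free = Σ αᵢΔT Lᵢ = 25.1×10⁻⁶×54×575 + 18.8×10⁻⁶×54×525 = 1.312 mm.
The walls prevent any net length change, so an axial force P (same in every segment) develops. Compatibility: P · Σ Lᵢ/(AᵢEᵢ) = δ_free.
Σ Lᵢ/(AᵢEᵢ) = 575/(2100×46×10³) + 525/(700×102×10³) = 1.331×10⁻⁵ mm/N.
Hence P = δ_free / Σ(L/AE) = 1.312/1.331×10⁻⁵ = 98.63 kN (tensile).

P ≈ 98.6 kN (tensile)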